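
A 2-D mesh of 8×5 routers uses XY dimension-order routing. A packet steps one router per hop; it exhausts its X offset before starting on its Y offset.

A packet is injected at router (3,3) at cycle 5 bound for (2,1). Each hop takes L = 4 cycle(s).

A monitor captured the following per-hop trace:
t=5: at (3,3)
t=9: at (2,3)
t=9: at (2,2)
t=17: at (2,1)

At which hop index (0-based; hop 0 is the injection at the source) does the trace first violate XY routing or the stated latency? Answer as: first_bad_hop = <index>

[1] (-1,+0) / 4c ⇒ ok
[2] (+0,-1) / 0c ⇒ BAD: Δcyc=0≠L

first_bad_hop = 2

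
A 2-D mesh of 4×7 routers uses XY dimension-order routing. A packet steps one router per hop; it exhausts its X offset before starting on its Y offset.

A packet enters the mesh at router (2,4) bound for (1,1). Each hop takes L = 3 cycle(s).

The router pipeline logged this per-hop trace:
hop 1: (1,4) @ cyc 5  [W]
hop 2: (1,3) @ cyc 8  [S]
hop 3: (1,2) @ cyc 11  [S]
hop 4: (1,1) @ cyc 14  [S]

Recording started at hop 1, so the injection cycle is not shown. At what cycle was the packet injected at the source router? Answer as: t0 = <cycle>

Hop 1 reached at cycle 5; hop k is at t0 + k·L.
Subtract one hop: t0 = 5 − 3 = 2.

t0 = 2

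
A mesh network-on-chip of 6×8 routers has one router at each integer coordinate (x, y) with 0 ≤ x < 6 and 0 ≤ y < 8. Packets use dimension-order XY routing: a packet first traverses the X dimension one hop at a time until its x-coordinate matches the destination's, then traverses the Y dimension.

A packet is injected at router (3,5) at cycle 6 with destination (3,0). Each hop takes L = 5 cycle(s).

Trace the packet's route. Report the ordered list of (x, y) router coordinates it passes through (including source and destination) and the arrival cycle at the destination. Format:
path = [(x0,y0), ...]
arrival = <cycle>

#0 — 3,5 | c6
#1 — 3,4 | c11 | S
#2 — 3,3 | c16 | S
#3 — 3,2 | c21 | S
#4 — 3,1 | c26 | S
#5 — 3,0 | c31 | S

path = [(3,5), (3,4), (3,3), (3,2), (3,1), (3,0)]
arrival = 31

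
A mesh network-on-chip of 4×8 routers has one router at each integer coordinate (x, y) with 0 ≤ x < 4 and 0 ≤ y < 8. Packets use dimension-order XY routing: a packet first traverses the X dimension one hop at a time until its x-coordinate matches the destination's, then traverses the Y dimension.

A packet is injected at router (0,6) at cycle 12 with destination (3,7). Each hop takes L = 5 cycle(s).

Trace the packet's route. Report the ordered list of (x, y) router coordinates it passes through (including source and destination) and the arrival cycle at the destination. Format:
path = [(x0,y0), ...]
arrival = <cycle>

path = [(0,6), (1,6), (2,6), (3,6), (3,7)]
arrival = 32

hop 0: (0,6) @ cyc 12
hop 1: (1,6) @ cyc 17  [E]
hop 2: (2,6) @ cyc 22  [E]
hop 3: (3,6) @ cyc 27  [E]
hop 4: (3,7) @ cyc 32  [N]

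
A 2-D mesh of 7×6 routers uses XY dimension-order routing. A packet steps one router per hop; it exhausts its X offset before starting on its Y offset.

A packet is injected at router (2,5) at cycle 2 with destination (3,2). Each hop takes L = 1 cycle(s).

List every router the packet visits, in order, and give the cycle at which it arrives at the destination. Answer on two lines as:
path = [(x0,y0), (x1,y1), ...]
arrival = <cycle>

src (2,5)  cyc=2
E→(3,5)  cyc=3
S→(3,4)  cyc=4
S→(3,3)  cyc=5
S→(3,2)  cyc=6

path = [(2,5), (3,5), (3,4), (3,3), (3,2)]
arrival = 6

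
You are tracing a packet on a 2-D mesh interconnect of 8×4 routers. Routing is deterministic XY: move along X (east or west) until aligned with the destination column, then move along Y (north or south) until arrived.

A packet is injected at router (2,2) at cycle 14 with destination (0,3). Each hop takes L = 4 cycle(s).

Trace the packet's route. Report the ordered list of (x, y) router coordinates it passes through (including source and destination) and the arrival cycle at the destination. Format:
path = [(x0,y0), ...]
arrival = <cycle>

[0] x=2 y=2 t=14
[1] x=1 y=2 t=18 →W
[2] x=0 y=2 t=22 →W
[3] x=0 y=3 t=26 →N

path = [(2,2), (1,2), (0,2), (0,3)]
arrival = 26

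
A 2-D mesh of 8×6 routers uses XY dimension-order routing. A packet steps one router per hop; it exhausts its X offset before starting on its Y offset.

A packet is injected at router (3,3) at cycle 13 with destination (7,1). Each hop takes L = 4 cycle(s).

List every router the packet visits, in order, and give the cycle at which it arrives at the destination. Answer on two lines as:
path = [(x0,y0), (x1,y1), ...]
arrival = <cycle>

t=13: at (3,3)
t=17: at (4,3) after E
t=21: at (5,3) after E
t=25: at (6,3) after E
t=29: at (7,3) after E
t=33: at (7,2) after S
t=37: at (7,1) after S

path = [(3,3), (4,3), (5,3), (6,3), (7,3), (7,2), (7,1)]
arrival = 37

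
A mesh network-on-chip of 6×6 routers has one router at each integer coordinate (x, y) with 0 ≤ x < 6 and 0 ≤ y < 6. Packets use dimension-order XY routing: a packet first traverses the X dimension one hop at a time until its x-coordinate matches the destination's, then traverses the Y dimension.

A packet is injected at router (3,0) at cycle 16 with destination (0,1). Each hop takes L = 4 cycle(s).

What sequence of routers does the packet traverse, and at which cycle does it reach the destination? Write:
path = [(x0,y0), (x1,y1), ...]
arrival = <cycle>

t=16: at (3,0)
t=20: at (2,0) after W
t=24: at (1,0) after W
t=28: at (0,0) after W
t=32: at (0,1) after N

path = [(3,0), (2,0), (1,0), (0,0), (0,1)]
arrival = 32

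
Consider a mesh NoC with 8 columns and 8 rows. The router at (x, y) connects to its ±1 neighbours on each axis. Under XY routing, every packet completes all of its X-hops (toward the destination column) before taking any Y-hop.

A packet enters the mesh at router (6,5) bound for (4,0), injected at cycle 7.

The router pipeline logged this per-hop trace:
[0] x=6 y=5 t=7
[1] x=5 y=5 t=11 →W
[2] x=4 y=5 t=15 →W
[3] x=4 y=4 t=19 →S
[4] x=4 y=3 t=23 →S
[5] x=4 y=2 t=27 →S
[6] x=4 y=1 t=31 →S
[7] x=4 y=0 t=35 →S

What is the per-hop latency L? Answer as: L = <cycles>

L = 4

Δcyc across hop 0→1: 11 − 7 = 4.
Per-hop latency L = Δcyc = 4.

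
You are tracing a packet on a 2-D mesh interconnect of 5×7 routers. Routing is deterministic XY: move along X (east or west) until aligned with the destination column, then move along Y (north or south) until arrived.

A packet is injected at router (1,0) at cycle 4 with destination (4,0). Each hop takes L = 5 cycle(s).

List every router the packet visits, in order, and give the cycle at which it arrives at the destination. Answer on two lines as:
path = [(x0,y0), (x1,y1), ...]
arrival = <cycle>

path = [(1,0), (2,0), (3,0), (4,0)]
arrival = 19

t=4: at (1,0)
t=9: at (2,0) after E
t=14: at (3,0) after E
t=19: at (4,0) after E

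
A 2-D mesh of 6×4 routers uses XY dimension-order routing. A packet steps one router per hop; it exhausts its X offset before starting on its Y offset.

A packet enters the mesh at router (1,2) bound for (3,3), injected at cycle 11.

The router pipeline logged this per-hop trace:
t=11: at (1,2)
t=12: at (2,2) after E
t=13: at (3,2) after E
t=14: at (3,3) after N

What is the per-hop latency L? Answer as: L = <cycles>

L = 1

cyc[1] − cyc[0] = 12 − 11 = 1.
That increment is L by definition: L = 1.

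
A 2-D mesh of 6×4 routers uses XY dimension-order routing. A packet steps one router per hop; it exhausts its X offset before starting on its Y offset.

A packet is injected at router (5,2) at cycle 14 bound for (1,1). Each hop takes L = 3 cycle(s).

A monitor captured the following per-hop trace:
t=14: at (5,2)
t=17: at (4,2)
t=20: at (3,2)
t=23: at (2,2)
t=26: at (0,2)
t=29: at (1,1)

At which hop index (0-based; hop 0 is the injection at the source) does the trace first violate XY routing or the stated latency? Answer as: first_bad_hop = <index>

first_bad_hop = 4

check 1→ d=(-1,0) cyc+3: ok
check 2→ d=(-1,0) cyc+3: ok
check 3→ d=(-1,0) cyc+3: ok
check 4→ d=(-2,0) cyc+3: BAD: non-unit step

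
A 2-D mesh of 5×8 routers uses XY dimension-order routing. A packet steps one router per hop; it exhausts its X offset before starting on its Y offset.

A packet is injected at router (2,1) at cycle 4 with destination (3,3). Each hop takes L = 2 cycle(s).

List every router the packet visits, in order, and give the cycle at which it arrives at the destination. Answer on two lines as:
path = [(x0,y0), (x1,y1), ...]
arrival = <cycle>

path = [(2,1), (3,1), (3,2), (3,3)]
arrival = 10

t=4: at (2,1)
t=6: at (3,1) after E
t=8: at (3,2) after N
t=10: at (3,3) after N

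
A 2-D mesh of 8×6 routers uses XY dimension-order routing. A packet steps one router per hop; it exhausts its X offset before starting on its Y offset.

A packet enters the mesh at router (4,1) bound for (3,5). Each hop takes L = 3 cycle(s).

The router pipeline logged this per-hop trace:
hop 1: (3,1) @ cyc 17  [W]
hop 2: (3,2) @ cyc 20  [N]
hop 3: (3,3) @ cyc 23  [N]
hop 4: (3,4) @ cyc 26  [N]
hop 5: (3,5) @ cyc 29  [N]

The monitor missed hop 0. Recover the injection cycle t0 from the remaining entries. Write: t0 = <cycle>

t0 = 14

The first recorded entry is hop 1 at cycle 17.
t0 = cyc[1] − L = 17 − 3 = 14.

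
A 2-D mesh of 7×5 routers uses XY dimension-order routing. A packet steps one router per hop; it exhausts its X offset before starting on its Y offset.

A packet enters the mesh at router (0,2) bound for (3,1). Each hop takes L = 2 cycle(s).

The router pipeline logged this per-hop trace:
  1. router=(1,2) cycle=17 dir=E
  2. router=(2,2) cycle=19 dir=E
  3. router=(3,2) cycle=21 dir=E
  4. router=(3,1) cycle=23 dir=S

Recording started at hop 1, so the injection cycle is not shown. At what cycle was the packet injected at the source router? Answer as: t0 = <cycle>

cyc[1] = 17 and cyc[k] = t0 + k·L for every k.
Subtract one hop: t0 = 17 − 2 = 15.

t0 = 15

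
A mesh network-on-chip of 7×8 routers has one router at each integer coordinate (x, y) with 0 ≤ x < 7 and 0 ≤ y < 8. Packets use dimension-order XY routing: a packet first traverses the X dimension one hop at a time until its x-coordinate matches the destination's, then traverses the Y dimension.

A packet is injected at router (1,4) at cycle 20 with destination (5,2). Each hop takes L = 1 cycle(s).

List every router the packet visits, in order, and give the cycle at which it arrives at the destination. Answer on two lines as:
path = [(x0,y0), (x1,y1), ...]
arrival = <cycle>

src (1,4)  cyc=20
E→(2,4)  cyc=21
E→(3,4)  cyc=22
E→(4,4)  cyc=23
E→(5,4)  cyc=24
S→(5,3)  cyc=25
S→(5,2)  cyc=26

path = [(1,4), (2,4), (3,4), (4,4), (5,4), (5,3), (5,2)]
arrival = 26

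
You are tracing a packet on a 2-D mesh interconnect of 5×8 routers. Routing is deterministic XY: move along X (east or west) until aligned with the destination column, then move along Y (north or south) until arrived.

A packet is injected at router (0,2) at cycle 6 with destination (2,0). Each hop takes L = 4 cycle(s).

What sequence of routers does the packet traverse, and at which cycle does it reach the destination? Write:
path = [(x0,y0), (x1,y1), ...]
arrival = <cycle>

path = [(0,2), (1,2), (2,2), (2,1), (2,0)]
arrival = 22

  0. router=(0,2) cycle=6 (inject)
  1. router=(1,2) cycle=10 dir=E
  2. router=(2,2) cycle=14 dir=E
  3. router=(2,1) cycle=18 dir=S
  4. router=(2,0) cycle=22 dir=S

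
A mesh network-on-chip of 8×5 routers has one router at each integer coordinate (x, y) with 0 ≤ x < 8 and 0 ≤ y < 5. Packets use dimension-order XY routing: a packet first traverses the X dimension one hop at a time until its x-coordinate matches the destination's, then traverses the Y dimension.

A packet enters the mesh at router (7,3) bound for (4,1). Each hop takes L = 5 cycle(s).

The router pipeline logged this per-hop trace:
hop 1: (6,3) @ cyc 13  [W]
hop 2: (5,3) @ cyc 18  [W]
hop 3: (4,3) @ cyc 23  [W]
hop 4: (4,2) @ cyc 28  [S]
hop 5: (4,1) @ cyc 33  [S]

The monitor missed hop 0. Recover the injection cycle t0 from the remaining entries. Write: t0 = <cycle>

t0 = 8

cyc[1] = 13 and cyc[k] = t0 + k·L for every k.
Subtract one hop: t0 = 13 − 5 = 8.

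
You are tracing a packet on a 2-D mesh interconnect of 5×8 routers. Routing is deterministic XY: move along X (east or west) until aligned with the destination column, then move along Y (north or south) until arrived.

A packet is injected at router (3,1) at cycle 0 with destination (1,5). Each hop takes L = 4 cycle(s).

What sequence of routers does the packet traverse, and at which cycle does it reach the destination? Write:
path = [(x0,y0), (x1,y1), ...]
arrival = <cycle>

  0. router=(3,1) cycle=0 (inject)
  1. router=(2,1) cycle=4 dir=W
  2. router=(1,1) cycle=8 dir=W
  3. router=(1,2) cycle=12 dir=N
  4. router=(1,3) cycle=16 dir=N
  5. router=(1,4) cycle=20 dir=N
  6. router=(1,5) cycle=24 dir=N

path = [(3,1), (2,1), (1,1), (1,2), (1,3), (1,4), (1,5)]
arrival = 24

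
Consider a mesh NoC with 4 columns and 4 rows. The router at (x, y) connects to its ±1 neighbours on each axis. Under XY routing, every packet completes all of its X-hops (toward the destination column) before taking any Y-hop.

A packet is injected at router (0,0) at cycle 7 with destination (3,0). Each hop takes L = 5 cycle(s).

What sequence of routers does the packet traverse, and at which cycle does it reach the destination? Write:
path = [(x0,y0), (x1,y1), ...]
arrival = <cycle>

path = [(0,0), (1,0), (2,0), (3,0)]
arrival = 22

  0. router=(0,0) cycle=7 (inject)
  1. router=(1,0) cycle=12 dir=E
  2. router=(2,0) cycle=17 dir=E
  3. router=(3,0) cycle=22 dir=E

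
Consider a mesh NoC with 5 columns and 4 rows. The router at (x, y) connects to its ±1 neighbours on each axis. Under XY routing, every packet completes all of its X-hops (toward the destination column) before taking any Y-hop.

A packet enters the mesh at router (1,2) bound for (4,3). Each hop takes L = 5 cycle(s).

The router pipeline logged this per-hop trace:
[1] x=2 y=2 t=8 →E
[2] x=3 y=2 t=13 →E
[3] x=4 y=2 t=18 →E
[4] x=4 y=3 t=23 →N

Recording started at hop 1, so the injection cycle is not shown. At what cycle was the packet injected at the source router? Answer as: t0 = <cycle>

cyc[1] = 8 and cyc[k] = t0 + k·L for every k.
t0 = cyc[1] − L = 8 − 5 = 3.

t0 = 3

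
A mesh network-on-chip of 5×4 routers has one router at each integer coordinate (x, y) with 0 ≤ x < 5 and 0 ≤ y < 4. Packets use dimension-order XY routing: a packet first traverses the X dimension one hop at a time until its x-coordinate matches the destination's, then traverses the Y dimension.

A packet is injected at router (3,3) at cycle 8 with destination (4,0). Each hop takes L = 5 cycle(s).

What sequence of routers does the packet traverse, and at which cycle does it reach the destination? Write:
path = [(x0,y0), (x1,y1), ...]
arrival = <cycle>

path = [(3,3), (4,3), (4,2), (4,1), (4,0)]
arrival = 28

#0 — 3,3 | c8
#1 — 4,3 | c13 | E
#2 — 4,2 | c18 | S
#3 — 4,1 | c23 | S
#4 — 4,0 | c28 | S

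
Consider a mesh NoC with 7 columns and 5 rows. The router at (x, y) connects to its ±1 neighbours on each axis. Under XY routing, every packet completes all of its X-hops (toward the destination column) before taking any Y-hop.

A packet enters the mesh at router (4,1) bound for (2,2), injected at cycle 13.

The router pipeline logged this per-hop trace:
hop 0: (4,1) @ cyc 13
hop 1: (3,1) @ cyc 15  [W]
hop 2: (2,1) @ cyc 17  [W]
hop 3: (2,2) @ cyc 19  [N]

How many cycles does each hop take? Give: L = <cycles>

L = 2

Between hops 0 and 1 the cycle counter advances 15 − 13 = 2.
One hop costs L cycles, so L = 2.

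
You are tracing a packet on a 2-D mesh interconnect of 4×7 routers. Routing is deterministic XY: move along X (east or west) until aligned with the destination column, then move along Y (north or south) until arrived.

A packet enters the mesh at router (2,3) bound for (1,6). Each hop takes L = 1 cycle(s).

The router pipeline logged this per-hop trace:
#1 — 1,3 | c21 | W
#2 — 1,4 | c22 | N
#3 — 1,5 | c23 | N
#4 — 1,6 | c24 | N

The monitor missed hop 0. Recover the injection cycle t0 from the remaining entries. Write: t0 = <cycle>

At hop 1 the cycle is 21; in general cyc_k = t0 + kL.
So t0 = 21 − 1·1 = 20.

t0 = 20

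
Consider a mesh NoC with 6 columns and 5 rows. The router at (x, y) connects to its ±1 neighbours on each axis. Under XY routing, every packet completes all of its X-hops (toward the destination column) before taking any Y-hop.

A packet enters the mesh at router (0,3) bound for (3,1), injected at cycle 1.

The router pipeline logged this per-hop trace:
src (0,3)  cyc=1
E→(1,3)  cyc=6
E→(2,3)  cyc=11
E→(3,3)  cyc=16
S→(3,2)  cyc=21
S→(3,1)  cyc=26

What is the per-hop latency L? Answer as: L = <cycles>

L = 5

From hop 0 (1) to hop 1 (6): +5 cycles.
One hop costs L cycles, so L = 5.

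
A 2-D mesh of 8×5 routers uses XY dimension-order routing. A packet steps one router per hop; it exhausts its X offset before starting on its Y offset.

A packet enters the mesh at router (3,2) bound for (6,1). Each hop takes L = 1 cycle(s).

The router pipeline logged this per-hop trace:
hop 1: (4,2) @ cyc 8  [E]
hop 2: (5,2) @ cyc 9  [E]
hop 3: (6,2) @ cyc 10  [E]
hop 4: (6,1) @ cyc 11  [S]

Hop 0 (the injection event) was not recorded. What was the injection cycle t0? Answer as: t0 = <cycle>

At hop 1 the cycle is 8; in general cyc_k = t0 + kL.
t0 = cyc[1] − L = 8 − 1 = 7.

t0 = 7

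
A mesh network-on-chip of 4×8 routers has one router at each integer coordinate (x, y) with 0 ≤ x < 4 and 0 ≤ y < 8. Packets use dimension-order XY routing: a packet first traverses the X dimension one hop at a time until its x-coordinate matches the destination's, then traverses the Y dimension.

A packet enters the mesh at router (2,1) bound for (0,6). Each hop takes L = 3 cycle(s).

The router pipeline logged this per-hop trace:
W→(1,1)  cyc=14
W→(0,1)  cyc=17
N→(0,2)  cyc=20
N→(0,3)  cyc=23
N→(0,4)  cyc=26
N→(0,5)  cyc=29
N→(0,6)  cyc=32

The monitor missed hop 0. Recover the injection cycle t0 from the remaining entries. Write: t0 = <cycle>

t0 = 11

cyc[1] = 14 and cyc[k] = t0 + k·L for every k.
Subtract one hop: t0 = 14 − 3 = 11.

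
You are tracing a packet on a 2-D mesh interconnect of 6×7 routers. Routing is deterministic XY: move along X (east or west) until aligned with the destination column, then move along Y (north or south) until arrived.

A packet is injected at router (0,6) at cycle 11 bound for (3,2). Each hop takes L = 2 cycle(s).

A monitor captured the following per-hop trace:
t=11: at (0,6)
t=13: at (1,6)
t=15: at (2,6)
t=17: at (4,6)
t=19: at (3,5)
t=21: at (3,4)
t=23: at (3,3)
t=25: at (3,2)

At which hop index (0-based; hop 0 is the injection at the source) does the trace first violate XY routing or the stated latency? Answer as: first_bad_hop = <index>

first_bad_hop = 3

check 1→ d=(1,0) cyc+2: ok
check 2→ d=(1,0) cyc+2: ok
check 3→ d=(2,0) cyc+2: BAD: non-unit step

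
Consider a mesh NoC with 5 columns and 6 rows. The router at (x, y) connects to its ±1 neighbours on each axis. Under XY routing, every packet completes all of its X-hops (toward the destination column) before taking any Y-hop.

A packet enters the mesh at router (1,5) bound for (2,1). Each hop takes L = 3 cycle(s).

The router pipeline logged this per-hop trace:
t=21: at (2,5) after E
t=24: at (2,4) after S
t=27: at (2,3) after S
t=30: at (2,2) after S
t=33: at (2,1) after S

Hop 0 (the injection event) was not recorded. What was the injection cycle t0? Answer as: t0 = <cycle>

t0 = 18

At hop 1 the cycle is 21; in general cyc_k = t0 + kL.
Subtract one hop: t0 = 21 − 3 = 18.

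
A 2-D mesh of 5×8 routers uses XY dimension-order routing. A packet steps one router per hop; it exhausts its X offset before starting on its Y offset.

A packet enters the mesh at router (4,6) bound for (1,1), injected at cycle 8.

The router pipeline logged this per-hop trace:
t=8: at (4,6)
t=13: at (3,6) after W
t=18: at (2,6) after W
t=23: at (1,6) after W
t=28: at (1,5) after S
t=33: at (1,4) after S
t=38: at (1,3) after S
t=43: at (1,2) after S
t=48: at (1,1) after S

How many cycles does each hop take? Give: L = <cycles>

L = 5

Δcyc across hop 0→1: 13 − 8 = 5.
One hop costs L cycles, so L = 5.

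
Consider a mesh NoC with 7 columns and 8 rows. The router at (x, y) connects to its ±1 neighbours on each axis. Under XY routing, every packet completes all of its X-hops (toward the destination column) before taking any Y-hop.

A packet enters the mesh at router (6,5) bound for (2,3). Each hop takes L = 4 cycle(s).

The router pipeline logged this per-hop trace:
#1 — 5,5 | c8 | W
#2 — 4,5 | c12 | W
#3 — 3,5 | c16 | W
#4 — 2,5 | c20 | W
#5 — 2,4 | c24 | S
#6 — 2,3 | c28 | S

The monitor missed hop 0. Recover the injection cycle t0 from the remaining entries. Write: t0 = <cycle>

t0 = 4

Hop 1 reached at cycle 8; hop k is at t0 + k·L.
t0 = cyc[1] − L = 8 − 4 = 4.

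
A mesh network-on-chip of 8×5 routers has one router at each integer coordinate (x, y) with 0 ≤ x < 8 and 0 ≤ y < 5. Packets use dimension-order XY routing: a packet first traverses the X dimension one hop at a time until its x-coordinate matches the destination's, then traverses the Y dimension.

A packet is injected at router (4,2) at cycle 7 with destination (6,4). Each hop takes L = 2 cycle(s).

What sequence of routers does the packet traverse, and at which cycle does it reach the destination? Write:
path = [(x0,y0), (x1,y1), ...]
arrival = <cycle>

  0. router=(4,2) cycle=7 (inject)
  1. router=(5,2) cycle=9 dir=E
  2. router=(6,2) cycle=11 dir=E
  3. router=(6,3) cycle=13 dir=N
  4. router=(6,4) cycle=15 dir=N

path = [(4,2), (5,2), (6,2), (6,3), (6,4)]
arrival = 15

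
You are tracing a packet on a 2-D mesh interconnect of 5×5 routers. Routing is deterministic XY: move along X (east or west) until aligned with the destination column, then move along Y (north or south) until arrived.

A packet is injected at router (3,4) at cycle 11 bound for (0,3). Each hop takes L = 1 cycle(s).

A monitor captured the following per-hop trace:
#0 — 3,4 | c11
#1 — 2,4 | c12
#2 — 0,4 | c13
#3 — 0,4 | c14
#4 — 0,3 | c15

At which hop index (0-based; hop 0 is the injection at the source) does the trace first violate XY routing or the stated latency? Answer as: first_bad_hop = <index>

[1] (-1,+0) / 1c ⇒ ok
[2] (-2,+0) / 1c ⇒ BAD: non-unit step

first_bad_hop = 2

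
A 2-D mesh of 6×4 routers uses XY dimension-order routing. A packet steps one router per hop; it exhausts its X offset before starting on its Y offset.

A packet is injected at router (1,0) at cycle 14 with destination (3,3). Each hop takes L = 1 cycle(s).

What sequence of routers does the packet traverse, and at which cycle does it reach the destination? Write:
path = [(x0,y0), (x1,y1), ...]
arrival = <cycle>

path = [(1,0), (2,0), (3,0), (3,1), (3,2), (3,3)]
arrival = 19

t=14: at (1,0)
t=15: at (2,0) after E
t=16: at (3,0) after E
t=17: at (3,1) after N
t=18: at (3,2) after N
t=19: at (3,3) after N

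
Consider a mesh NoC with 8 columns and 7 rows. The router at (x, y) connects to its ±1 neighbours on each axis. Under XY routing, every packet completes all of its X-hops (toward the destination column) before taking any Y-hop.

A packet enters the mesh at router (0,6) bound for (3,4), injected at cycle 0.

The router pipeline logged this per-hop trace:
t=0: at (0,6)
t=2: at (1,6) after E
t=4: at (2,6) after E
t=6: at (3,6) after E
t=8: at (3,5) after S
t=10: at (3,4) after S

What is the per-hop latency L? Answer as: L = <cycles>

L = 2

Δcyc across hop 0→1: 2 − 0 = 2.
Per-hop latency L = Δcyc = 2.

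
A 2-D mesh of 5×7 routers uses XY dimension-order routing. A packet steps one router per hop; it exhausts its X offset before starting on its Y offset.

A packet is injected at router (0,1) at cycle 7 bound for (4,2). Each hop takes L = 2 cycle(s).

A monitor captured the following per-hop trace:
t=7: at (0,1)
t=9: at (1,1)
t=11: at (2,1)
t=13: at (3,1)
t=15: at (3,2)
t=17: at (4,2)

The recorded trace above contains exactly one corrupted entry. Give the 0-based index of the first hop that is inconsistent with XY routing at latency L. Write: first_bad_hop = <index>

first_bad_hop = 4

check 1→ d=(1,0) cyc+2: ok
check 2→ d=(1,0) cyc+2: ok
check 3→ d=(1,0) cyc+2: ok
check 4→ d=(0,1) cyc+2: BAD: Y-move but x=3≠4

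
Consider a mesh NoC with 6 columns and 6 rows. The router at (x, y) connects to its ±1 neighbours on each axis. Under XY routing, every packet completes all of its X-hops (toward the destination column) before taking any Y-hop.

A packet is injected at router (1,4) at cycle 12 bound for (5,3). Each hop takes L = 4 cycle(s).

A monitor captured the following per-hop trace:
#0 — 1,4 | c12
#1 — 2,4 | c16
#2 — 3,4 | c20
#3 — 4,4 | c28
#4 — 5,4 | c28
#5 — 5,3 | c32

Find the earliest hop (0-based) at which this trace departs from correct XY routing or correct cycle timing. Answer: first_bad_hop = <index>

first_bad_hop = 3

[1] (+1,+0) / 4c ⇒ ok
[2] (+1,+0) / 4c ⇒ ok
[3] (+1,+0) / 8c ⇒ BAD: Δcyc=8≠L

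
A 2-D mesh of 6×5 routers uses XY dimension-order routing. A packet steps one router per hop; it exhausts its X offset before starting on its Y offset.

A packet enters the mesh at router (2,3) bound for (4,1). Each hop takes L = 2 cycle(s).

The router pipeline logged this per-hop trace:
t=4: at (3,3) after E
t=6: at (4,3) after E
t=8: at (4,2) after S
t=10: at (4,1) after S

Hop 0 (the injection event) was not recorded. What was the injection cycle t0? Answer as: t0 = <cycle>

t0 = 2

At hop 1 the cycle is 4; in general cyc_k = t0 + kL.
t0 = cyc[1] − L = 4 − 2 = 2.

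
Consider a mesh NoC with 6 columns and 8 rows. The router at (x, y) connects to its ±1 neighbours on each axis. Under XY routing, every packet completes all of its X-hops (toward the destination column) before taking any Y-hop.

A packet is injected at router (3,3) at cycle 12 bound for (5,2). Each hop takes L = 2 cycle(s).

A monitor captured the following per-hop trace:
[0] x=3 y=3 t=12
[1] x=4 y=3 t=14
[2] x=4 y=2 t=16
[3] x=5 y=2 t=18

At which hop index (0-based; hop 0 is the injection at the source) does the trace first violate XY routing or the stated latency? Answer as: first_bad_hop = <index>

first_bad_hop = 2

  1: Δx=+1 Δy=+0 Δt=2 [ok]
  2: Δx=+0 Δy=-1 Δt=2 [BAD: Y-move but x=4≠5]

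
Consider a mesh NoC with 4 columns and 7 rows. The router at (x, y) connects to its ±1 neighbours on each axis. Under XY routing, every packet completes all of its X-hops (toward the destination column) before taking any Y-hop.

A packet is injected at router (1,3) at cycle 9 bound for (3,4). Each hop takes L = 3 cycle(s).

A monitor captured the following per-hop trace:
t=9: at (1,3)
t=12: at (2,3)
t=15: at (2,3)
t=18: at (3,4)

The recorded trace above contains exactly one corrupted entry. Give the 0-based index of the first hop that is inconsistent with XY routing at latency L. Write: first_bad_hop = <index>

[1] (+1,+0) / 3c ⇒ ok
[2] (+0,+0) / 3c ⇒ BAD: non-unit step

first_bad_hop = 2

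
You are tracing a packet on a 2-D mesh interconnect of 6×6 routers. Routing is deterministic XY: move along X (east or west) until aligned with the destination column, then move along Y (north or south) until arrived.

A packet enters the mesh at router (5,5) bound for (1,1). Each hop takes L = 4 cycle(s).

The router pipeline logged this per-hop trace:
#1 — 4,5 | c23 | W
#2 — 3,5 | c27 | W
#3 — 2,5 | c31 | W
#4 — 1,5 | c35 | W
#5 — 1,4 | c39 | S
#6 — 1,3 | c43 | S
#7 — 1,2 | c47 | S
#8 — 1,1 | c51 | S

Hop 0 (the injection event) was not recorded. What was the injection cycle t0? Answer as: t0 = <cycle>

t0 = 19

cyc[1] = 23 and cyc[k] = t0 + k·L for every k.
Subtract one hop: t0 = 23 − 4 = 19.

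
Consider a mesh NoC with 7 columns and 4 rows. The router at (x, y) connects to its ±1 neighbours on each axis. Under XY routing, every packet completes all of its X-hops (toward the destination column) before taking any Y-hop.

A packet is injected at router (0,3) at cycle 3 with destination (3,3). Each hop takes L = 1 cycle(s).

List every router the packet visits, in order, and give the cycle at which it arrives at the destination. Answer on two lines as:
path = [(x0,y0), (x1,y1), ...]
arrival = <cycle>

[0] x=0 y=3 t=3
[1] x=1 y=3 t=4 →E
[2] x=2 y=3 t=5 →E
[3] x=3 y=3 t=6 →E

path = [(0,3), (1,3), (2,3), (3,3)]
arrival = 6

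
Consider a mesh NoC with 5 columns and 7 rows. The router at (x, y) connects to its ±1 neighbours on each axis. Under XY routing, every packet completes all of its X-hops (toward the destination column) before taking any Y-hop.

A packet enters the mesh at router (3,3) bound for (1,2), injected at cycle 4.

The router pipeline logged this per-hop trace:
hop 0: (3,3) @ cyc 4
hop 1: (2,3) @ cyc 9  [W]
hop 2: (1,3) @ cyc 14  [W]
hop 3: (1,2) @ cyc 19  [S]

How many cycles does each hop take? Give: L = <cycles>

L = 5

Between hops 0 and 1 the cycle counter advances 9 − 4 = 5.
One hop costs L cycles, so L = 5.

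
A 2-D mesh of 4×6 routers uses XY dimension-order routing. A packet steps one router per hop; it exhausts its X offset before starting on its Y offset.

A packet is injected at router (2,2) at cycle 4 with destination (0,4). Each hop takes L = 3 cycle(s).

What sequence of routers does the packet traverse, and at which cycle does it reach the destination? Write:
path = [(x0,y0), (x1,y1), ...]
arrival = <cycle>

[0] x=2 y=2 t=4
[1] x=1 y=2 t=7 →W
[2] x=0 y=2 t=10 →W
[3] x=0 y=3 t=13 →N
[4] x=0 y=4 t=16 →N

path = [(2,2), (1,2), (0,2), (0,3), (0,4)]
arrival = 16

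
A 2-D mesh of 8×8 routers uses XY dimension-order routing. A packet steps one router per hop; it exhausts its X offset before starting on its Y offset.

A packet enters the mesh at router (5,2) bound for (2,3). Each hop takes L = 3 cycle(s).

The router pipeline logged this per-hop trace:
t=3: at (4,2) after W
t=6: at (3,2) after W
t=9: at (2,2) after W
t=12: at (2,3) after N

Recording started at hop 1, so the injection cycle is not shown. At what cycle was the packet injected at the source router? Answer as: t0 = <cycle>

t0 = 0

At hop 1 the cycle is 3; in general cyc_k = t0 + kL.
Subtract one hop: t0 = 3 − 3 = 0.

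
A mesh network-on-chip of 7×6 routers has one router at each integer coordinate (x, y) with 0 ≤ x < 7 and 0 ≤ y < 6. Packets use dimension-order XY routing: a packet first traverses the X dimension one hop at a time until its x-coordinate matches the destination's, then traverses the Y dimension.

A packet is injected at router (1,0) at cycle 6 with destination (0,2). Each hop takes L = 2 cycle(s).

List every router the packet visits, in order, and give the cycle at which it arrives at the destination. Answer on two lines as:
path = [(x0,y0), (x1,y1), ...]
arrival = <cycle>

path = [(1,0), (0,0), (0,1), (0,2)]
arrival = 12

src (1,0)  cyc=6
W→(0,0)  cyc=8
N→(0,1)  cyc=10
N→(0,2)  cyc=12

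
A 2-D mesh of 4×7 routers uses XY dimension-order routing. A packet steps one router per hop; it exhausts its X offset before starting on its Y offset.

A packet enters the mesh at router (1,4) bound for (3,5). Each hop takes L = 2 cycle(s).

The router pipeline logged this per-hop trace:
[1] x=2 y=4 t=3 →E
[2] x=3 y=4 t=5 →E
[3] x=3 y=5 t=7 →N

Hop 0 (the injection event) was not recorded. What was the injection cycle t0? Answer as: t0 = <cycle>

t0 = 1

cyc[1] = 3 and cyc[k] = t0 + k·L for every k.
So t0 = 3 − 1·2 = 1.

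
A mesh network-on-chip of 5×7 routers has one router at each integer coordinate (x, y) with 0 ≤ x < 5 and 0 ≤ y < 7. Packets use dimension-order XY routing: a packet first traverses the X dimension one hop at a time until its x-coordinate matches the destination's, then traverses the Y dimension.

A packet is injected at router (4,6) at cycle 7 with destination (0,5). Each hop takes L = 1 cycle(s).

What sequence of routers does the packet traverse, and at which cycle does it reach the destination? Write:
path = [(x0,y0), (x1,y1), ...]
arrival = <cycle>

  0. router=(4,6) cycle=7 (inject)
  1. router=(3,6) cycle=8 dir=W
  2. router=(2,6) cycle=9 dir=W
  3. router=(1,6) cycle=10 dir=W
  4. router=(0,6) cycle=11 dir=W
  5. router=(0,5) cycle=12 dir=S

path = [(4,6), (3,6), (2,6), (1,6), (0,6), (0,5)]
arrival = 12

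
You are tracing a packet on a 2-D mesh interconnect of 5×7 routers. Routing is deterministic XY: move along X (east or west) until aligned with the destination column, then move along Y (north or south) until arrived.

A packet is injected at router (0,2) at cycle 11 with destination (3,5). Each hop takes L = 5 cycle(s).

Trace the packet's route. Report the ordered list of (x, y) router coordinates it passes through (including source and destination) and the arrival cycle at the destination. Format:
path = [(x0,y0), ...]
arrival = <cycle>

src (0,2)  cyc=11
E→(1,2)  cyc=16
E→(2,2)  cyc=21
E→(3,2)  cyc=26
N→(3,3)  cyc=31
N→(3,4)  cyc=36
N→(3,5)  cyc=41

path = [(0,2), (1,2), (2,2), (3,2), (3,3), (3,4), (3,5)]
arrival = 41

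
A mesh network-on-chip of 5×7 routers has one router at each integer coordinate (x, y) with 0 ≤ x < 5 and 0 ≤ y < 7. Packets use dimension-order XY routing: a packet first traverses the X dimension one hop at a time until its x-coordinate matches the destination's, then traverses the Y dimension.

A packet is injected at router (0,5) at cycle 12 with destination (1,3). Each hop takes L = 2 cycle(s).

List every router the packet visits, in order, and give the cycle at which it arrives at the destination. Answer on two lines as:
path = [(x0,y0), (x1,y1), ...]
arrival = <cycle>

path = [(0,5), (1,5), (1,4), (1,3)]
arrival = 18

  0. router=(0,5) cycle=12 (inject)
  1. router=(1,5) cycle=14 dir=E
  2. router=(1,4) cycle=16 dir=S
  3. router=(1,3) cycle=18 dir=S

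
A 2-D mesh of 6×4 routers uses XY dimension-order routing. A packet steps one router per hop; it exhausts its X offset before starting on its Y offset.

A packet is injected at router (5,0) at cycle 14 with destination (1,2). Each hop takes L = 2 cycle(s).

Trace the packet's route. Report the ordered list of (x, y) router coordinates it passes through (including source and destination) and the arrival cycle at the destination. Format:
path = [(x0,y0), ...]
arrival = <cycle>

hop 0: (5,0) @ cyc 14
hop 1: (4,0) @ cyc 16  [W]
hop 2: (3,0) @ cyc 18  [W]
hop 3: (2,0) @ cyc 20  [W]
hop 4: (1,0) @ cyc 22  [W]
hop 5: (1,1) @ cyc 24  [N]
hop 6: (1,2) @ cyc 26  [N]

path = [(5,0), (4,0), (3,0), (2,0), (1,0), (1,1), (1,2)]
arrival = 26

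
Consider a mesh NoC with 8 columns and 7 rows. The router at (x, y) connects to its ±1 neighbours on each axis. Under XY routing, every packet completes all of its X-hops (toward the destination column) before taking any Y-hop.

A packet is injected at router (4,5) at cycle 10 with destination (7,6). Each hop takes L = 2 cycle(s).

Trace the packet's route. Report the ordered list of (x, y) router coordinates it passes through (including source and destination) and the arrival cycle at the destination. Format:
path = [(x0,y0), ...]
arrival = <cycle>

#0 — 4,5 | c10
#1 — 5,5 | c12 | E
#2 — 6,5 | c14 | E
#3 — 7,5 | c16 | E
#4 — 7,6 | c18 | N

path = [(4,5), (5,5), (6,5), (7,5), (7,6)]
arrival = 18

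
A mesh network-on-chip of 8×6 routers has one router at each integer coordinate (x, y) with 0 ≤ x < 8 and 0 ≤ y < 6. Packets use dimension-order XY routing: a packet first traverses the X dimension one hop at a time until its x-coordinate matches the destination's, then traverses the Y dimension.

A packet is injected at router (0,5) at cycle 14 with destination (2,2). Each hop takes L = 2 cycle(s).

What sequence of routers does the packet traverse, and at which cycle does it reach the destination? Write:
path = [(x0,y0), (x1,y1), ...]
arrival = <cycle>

path = [(0,5), (1,5), (2,5), (2,4), (2,3), (2,2)]
arrival = 24

hop 0: (0,5) @ cyc 14
hop 1: (1,5) @ cyc 16  [E]
hop 2: (2,5) @ cyc 18  [E]
hop 3: (2,4) @ cyc 20  [S]
hop 4: (2,3) @ cyc 22  [S]
hop 5: (2,2) @ cyc 24  [S]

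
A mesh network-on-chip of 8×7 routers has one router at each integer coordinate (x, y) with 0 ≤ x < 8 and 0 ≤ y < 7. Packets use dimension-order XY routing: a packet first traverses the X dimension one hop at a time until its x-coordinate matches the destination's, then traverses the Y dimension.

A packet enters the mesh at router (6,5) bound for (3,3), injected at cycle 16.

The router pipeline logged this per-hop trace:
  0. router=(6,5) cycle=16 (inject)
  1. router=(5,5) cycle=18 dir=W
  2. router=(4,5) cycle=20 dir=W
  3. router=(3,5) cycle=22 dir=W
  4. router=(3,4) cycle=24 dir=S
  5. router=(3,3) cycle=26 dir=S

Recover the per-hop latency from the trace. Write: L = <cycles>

cyc[1] − cyc[0] = 18 − 16 = 2.
Each hop adds L, hence L = 2.

L = 2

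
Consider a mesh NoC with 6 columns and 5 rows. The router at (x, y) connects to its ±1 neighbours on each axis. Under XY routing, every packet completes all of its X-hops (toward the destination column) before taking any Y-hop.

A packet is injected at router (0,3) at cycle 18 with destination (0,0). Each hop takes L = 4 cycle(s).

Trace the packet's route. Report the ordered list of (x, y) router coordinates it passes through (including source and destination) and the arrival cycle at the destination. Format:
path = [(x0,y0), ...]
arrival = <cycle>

path = [(0,3), (0,2), (0,1), (0,0)]
arrival = 30

hop 0: (0,3) @ cyc 18
hop 1: (0,2) @ cyc 22  [S]
hop 2: (0,1) @ cyc 26  [S]
hop 3: (0,0) @ cyc 30  [S]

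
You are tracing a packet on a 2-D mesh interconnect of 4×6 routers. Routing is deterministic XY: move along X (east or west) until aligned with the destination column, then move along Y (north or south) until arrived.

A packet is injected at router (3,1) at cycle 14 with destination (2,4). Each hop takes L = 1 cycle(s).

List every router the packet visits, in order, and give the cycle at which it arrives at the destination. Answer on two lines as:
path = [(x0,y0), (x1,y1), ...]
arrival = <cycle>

  0. router=(3,1) cycle=14 (inject)
  1. router=(2,1) cycle=15 dir=W
  2. router=(2,2) cycle=16 dir=N
  3. router=(2,3) cycle=17 dir=N
  4. router=(2,4) cycle=18 dir=N

path = [(3,1), (2,1), (2,2), (2,3), (2,4)]
arrival = 18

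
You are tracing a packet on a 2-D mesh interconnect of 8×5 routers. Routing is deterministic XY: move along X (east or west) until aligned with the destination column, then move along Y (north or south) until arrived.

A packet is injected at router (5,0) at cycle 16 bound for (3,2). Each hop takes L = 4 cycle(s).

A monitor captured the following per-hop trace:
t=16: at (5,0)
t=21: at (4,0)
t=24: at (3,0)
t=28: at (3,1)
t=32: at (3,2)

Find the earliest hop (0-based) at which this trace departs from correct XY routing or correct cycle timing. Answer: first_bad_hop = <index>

check 1→ d=(-1,0) cyc+5: BAD: Δcyc=5≠L

first_bad_hop = 1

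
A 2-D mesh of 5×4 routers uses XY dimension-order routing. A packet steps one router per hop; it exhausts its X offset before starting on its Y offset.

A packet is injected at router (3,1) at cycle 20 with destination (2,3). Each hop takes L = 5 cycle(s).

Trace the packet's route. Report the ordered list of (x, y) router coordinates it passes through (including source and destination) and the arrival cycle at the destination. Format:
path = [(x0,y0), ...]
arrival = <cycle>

t=20: at (3,1)
t=25: at (2,1) after W
t=30: at (2,2) after N
t=35: at (2,3) after N

path = [(3,1), (2,1), (2,2), (2,3)]
arrival = 35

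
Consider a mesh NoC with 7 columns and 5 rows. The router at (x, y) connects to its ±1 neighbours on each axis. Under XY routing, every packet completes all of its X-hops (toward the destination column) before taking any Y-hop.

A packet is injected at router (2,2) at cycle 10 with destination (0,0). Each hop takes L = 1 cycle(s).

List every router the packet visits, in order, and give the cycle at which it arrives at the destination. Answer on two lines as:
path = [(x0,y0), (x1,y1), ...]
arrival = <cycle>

path = [(2,2), (1,2), (0,2), (0,1), (0,0)]
arrival = 14

hop 0: (2,2) @ cyc 10
hop 1: (1,2) @ cyc 11  [W]
hop 2: (0,2) @ cyc 12  [W]
hop 3: (0,1) @ cyc 13  [S]
hop 4: (0,0) @ cyc 14  [S]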